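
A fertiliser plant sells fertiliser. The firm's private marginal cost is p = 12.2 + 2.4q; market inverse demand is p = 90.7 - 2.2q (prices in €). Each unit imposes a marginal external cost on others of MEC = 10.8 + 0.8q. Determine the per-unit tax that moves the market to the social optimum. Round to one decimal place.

tax = €20.8 per unit

Social marginal cost = private MC + MEC = 23.0 + 3.2q.
Set SMC = demand: 23.0 + 3.2q = 90.7 - 2.2q → q* = 12.5370.
The Pigouvian tax equals MEC at q*: 10.8 + 0.8×12.5370 = 20.8296.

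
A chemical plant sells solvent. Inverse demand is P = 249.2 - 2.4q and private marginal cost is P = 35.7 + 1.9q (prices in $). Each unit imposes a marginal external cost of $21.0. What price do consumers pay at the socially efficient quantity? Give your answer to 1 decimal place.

Social marginal cost = private MC + MEC = 56.7 + 1.9q.
Set SMC = demand: 56.7 + 1.9q = 249.2 - 2.4q → q* = 44.7674.
Consumer price on the demand curve at q*: 249.2 − 2.4×44.7674 = 141.7582.

P = $141.8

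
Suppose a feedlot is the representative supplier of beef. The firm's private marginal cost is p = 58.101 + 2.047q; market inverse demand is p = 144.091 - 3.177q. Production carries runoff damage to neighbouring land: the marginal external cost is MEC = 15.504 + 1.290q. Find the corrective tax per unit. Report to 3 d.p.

tax = 29.463 per unit

Social marginal cost = private MC + MEC = 73.605 + 3.337q.
Set SMC = demand: 73.605 + 3.337q = 144.091 - 3.177q → q* = 10.8207.
The Pigouvian tax equals MEC at q*: 15.504 + 1.290×10.8207 = 29.4627.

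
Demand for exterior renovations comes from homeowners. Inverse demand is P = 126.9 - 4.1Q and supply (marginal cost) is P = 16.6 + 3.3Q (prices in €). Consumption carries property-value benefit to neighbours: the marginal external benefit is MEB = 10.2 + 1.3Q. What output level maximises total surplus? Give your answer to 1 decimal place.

Q* = 19.8

Social marginal benefit = demand + MEB = 137.1 - 2.8Q.
Set SMB = MC: 137.1 - 2.8Q = 16.6 + 3.3Q → Q* = 19.7541.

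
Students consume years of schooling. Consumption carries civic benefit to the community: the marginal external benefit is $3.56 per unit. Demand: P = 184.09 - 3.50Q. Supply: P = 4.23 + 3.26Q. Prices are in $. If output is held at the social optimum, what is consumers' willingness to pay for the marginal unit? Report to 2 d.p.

Social marginal benefit = demand + MEB = 187.65 - 3.50Q.
Set SMB = MC: 187.65 - 3.50Q = 4.23 + 3.26Q → Q* = 27.1331.
Consumer price on the demand curve at Q*: 184.09 − 3.50×27.1331 = 89.1242.

P = $89.12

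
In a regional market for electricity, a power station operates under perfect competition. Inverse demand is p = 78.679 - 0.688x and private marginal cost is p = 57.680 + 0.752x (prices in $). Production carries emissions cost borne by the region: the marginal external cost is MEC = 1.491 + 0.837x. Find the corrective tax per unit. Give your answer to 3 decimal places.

Social marginal cost = private MC + MEC = 59.171 + 1.589x.
Set SMC = demand: 59.171 + 1.589x = 78.679 - 0.688x → x* = 8.5674.
The Pigouvian tax equals MEC at x*: 1.491 + 0.837×8.5674 = 8.6619.

tax = $8.662 per unit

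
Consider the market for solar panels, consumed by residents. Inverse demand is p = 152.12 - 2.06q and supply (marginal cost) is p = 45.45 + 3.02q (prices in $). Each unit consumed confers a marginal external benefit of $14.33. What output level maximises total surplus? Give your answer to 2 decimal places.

Social marginal benefit = demand + MEB = 166.45 - 2.06q.
Set SMB = MC: 166.45 - 2.06q = 45.45 + 3.02q → q* = 23.8189.

q* = 23.82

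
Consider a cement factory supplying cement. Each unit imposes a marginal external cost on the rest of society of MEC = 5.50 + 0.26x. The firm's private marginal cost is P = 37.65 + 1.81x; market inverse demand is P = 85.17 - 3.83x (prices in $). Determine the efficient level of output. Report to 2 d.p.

x* = 7.12

Social marginal cost = private MC + MEC = 43.15 + 2.07x.
Set SMC = demand: 43.15 + 2.07x = 85.17 - 3.83x → x* = 7.1220.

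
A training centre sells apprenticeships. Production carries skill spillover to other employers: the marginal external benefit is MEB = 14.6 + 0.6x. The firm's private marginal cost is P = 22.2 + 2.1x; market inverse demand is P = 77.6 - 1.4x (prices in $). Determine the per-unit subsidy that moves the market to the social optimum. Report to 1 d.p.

subsidy = $29.1 per unit

Social marginal cost = private MC − MEB = 7.6 + 1.5x.
Set SMC = demand: 7.6 + 1.5x = 77.6 - 1.4x → x* = 24.1379.
The Pigouvian subsidy equals MEB at x*: 14.6 + 0.6×24.1379 = 29.0827.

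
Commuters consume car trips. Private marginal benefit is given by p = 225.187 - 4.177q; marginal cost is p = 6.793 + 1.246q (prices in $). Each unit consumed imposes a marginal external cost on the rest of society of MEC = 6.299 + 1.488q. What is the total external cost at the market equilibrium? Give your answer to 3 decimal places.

Market equilibrium (private): 6.793 + 1.246q = 225.187 - 4.177q → q_m = 40.2718.
Total external cost = ∫₀^{q_m} (6.299 + 1.488q) dq = 6.299×40.2718 + ½×1.488×40.2718² = 1460.3046.

$1460.305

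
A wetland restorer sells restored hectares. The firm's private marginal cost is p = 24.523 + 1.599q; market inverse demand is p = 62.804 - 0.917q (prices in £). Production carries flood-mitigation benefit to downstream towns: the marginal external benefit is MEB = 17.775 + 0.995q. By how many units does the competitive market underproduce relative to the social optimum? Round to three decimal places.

Market equilibrium (private): 24.523 + 1.599q = 62.804 - 0.917q → q_m = 15.2150.
Social marginal cost = private MC − MEB = 6.748 + 0.604q.
Set SMC = demand: 6.748 + 0.604q = 62.804 - 0.917q → q* = 36.8547.
Gap = |15.2150 − 36.8547| = 21.6397.

21.640 units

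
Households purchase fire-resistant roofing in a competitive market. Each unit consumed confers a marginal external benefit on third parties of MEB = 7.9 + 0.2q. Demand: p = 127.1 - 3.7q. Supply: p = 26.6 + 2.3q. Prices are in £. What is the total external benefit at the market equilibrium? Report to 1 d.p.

£160.4

Market equilibrium (private): 26.6 + 2.3q = 127.1 - 3.7q → q_m = 16.7500.
Total external benefit = ∫₀^{q_m} (7.9 + 0.2q) dq = 7.9×16.7500 + ½×0.2×16.7500² = 160.3813.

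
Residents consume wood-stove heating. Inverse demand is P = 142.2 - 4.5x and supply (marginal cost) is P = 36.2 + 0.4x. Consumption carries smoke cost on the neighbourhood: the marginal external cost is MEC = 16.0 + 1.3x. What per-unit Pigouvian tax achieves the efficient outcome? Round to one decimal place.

tax = 34.9 per unit

Social marginal benefit = demand − MEC = 126.2 - 5.8x.
Set SMB = MC: 126.2 - 5.8x = 36.2 + 0.4x → x* = 14.5161.
The Pigouvian tax equals MEC at x*: 16.0 + 1.3×14.5161 = 34.8709.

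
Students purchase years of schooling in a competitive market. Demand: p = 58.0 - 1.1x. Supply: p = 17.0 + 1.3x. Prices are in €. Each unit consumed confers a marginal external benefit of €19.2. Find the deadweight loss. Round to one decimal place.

Market equilibrium (private): 17.0 + 1.3x = 58.0 - 1.1x → x_m = 17.0833.
Social marginal benefit = demand + MEB = 77.2 - 1.1x.
Set SMB = MC: 77.2 - 1.1x = 17.0 + 1.3x → x* = 25.0833.
Between x* and x_m the wedge SMB − MC runs linearly from 0 to MEB(x_m), so the loss is a triangle.
DWL = ½ × 8.0000 × 19.2000 = 76.8000.

DWL = €76.8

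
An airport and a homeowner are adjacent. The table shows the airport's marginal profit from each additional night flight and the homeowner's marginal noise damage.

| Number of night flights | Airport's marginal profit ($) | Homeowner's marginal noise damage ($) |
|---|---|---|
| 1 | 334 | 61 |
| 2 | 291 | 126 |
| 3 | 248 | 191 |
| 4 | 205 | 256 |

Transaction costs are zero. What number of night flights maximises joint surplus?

3

Bargaining reaches the level where marginal profit last exceeds marginal noise damage.
That holds through level 3 (248 ≥ 191) but not at 4 (205 < 256).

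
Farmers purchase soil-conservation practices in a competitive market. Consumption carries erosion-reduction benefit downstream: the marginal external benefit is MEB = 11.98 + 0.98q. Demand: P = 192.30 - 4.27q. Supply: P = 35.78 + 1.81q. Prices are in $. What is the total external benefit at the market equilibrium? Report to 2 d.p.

Market equilibrium (private): 35.78 + 1.81q = 192.30 - 4.27q → q_m = 25.7434.
Total external benefit = ∫₀^{q_m} (11.98 + 0.98q) dq = 11.98×25.7434 + ½×0.98×25.7434² = 633.1400.

$633.14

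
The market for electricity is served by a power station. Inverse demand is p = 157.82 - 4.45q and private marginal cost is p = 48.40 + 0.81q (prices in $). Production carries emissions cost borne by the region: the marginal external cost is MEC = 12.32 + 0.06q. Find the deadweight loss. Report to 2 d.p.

DWL = $17.30

Market equilibrium (private): 48.40 + 0.81q = 157.82 - 4.45q → q_m = 20.8023.
Social marginal cost = private MC + MEC = 60.72 + 0.87q.
Set SMC = demand: 60.72 + 0.87q = 157.82 - 4.45q → q* = 18.2519.
The loss is the area between SMC and demand from q* to q_m; with linear curves that's a triangle of height MEC(q_m).
DWL = ½ × 2.5504 × 13.5681 = 17.3020.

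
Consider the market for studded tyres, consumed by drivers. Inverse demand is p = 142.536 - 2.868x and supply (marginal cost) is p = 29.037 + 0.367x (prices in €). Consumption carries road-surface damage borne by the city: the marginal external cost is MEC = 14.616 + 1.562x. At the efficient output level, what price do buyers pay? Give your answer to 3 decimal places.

P = €83.416

Social marginal benefit = demand − MEC = 127.920 - 4.430x.
Set SMB = MC: 127.920 - 4.430x = 29.037 + 0.367x → x* = 20.6135.
Consumer price on the demand curve at x*: 142.536 − 2.868×20.6135 = 83.4165.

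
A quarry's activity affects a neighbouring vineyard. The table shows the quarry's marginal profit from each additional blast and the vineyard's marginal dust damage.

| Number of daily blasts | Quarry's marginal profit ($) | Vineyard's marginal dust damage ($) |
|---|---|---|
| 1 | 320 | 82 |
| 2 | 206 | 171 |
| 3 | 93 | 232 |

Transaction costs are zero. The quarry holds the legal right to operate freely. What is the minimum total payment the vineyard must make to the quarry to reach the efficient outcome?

Left alone the quarry would choose level 3 (marginal profit stays positive).
Efficient level: k* = 2 (marginal profit ≥ marginal dust damage through 2).
The vineyard must at least cover the quarry's forgone profit from cutting 3→2: 93 = 93.

$93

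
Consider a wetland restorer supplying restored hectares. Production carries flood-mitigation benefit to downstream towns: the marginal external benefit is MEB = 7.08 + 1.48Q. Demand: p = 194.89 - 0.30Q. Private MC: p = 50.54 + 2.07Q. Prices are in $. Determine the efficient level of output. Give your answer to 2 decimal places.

Q* = 170.15

Social marginal cost = private MC − MEB = 43.46 + 0.59Q.
Set SMC = demand: 43.46 + 0.59Q = 194.89 - 0.30Q → Q* = 170.1461.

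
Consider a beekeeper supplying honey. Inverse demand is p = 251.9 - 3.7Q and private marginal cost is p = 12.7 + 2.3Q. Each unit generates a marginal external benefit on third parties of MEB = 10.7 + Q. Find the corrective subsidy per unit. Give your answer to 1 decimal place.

Social marginal cost = private MC − MEB = 2.0 + 1.3Q.
Set SMC = demand: 2.0 + 1.3Q = 251.9 - 3.7Q → Q* = 49.9800.
The Pigouvian subsidy equals MEB at Q*: 10.7 + 1.0×49.9800 = 60.6800.

subsidy = 60.7 per unit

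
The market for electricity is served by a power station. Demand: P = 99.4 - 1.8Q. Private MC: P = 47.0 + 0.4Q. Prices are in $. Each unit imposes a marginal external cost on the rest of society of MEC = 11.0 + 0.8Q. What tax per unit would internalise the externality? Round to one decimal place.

Social marginal cost = private MC + MEC = 58.0 + 1.2Q.
Set SMC = demand: 58.0 + 1.2Q = 99.4 - 1.8Q → Q* = 13.8000.
The Pigouvian tax equals MEC at Q*: 11.0 + 0.8×13.8000 = 22.0400.

tax = $22.0 per unit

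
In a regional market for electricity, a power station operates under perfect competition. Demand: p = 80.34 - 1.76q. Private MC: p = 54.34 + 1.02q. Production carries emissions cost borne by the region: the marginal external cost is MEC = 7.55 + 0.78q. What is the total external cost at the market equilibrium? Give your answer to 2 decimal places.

104.72

Market equilibrium (private): 54.34 + 1.02q = 80.34 - 1.76q → q_m = 9.3525.
Total external cost = ∫₀^{q_m} (7.55 + 0.78q) dq = 7.55×9.3525 + ½×0.78×9.3525² = 104.7244.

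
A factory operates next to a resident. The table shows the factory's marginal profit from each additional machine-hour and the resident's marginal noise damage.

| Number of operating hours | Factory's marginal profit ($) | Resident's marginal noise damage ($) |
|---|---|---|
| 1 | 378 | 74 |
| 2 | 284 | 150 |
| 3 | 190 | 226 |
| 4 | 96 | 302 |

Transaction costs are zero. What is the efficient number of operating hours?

2

Bargaining reaches the level where marginal profit last exceeds marginal noise damage.
That holds through level 2 (284 ≥ 150) but not at 3 (190 < 226).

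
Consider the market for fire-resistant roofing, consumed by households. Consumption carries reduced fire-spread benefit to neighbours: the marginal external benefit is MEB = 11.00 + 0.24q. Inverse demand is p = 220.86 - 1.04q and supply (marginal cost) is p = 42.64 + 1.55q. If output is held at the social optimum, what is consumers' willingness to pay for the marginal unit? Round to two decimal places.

Social marginal benefit = demand + MEB = 231.86 - 0.80q.
Set SMB = MC: 231.86 - 0.80q = 42.64 + 1.55q → q* = 80.5191.
Consumer price on the demand curve at q*: 220.86 − 1.04×80.5191 = 137.1201.

P = 137.12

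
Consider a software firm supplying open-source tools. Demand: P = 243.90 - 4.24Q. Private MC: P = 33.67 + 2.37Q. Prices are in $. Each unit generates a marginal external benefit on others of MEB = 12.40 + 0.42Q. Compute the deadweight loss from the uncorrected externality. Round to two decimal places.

DWL = $53.59

Market equilibrium (private): 33.67 + 2.37Q = 243.90 - 4.24Q → Q_m = 31.8048.
Social marginal cost = private MC − MEB = 21.27 + 1.95Q.
Set SMC = demand: 21.27 + 1.95Q = 243.90 - 4.24Q → Q* = 35.9661.
Height of the DWL triangle at Q_m is demand(Q_m) − SMC(Q_m) = MEB(Q_m) = 25.7580.
DWL = ½ × 4.1613 × 25.7580 = 53.5934.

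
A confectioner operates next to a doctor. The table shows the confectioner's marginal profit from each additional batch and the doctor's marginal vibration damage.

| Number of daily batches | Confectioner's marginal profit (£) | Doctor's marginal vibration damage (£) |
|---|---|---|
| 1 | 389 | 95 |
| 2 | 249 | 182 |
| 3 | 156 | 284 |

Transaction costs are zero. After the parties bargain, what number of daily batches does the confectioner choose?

Bargaining reaches the level where marginal profit last exceeds marginal vibration damage.
That holds through level 2 (249 ≥ 182) but not at 3 (156 < 284).

2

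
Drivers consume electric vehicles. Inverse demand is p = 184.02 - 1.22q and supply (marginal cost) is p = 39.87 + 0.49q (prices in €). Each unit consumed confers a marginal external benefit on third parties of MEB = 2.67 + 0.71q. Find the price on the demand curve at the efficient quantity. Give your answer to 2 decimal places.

Social marginal benefit = demand + MEB = 186.69 - 0.51q.
Set SMB = MC: 186.69 - 0.51q = 39.87 + 0.49q → q* = 146.8200.
Consumer price on the demand curve at q*: 184.02 − 1.22×146.8200 = 4.8996.

P = €4.90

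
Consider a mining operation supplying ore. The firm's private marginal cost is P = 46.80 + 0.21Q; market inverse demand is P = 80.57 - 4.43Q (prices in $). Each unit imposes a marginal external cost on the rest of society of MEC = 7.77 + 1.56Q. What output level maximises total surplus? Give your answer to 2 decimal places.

Q* = 4.19

Social marginal cost = private MC + MEC = 54.57 + 1.77Q.
Set SMC = demand: 54.57 + 1.77Q = 80.57 - 4.43Q → Q* = 4.1935.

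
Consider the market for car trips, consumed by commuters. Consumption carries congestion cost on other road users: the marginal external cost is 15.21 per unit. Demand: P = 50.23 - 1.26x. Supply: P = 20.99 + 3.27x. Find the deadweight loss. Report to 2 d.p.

Market equilibrium (private): 20.99 + 3.27x = 50.23 - 1.26x → x_m = 6.4547.
Social marginal benefit = demand − MEC = 35.02 - 1.26x.
Set SMB = MC: 35.02 - 1.26x = 20.99 + 3.27x → x* = 3.0971.
The loss is the area between SMB and MC from x* to x_m; with linear curves that's a triangle of height MEC(x_m).
DWL = ½ × 3.3576 × 15.2100 = 25.5345.

DWL = 25.53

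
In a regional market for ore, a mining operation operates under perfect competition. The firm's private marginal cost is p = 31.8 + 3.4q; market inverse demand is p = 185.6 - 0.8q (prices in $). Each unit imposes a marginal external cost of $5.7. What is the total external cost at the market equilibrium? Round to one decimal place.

$208.7

Market equilibrium (private): 31.8 + 3.4q = 185.6 - 0.8q → q_m = 36.6190.
Total external cost = MEC × q_m = 5.7 × 36.6190 = 208.7283.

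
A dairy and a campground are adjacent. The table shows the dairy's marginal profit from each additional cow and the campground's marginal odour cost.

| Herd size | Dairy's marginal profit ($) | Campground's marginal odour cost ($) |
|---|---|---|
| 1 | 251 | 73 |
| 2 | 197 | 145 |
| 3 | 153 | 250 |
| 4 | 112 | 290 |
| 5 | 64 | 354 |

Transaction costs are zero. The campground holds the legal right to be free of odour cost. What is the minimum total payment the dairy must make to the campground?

Efficient level: marginal profit ≥ marginal odour cost through level 2, so k* = 2.
With the campground holding the right, the dairy must at least compensate total damage at k*: 73 + 145 = 218.

$218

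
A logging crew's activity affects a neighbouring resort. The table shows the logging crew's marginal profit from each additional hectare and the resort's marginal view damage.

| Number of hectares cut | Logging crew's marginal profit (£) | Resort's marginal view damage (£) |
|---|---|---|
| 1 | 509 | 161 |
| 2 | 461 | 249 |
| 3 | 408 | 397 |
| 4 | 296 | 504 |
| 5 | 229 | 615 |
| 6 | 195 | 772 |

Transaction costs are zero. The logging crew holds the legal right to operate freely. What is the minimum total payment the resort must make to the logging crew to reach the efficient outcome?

Left alone the logging crew would choose level 6 (marginal profit stays positive).
Efficient level: k* = 3 (marginal profit ≥ marginal view damage through 3).
The resort must at least cover the logging crew's forgone profit from cutting 6→3: 296 + 229 + 195 = 720.

£720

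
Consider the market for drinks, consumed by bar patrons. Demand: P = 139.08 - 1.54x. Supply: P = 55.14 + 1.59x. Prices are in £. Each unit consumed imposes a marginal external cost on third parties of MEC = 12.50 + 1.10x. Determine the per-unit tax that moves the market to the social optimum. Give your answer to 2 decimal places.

Social marginal benefit = demand − MEC = 126.58 - 2.64x.
Set SMB = MC: 126.58 - 2.64x = 55.14 + 1.59x → x* = 16.8889.
The Pigouvian tax equals MEC at x*: 12.50 + 1.10×16.8889 = 31.0778.

tax = £31.08 per unit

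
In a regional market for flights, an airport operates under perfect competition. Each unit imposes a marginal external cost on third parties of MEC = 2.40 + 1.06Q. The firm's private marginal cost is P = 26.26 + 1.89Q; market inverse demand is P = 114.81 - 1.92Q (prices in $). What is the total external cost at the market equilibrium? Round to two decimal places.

$342.07

Market equilibrium (private): 26.26 + 1.89Q = 114.81 - 1.92Q → Q_m = 23.2415.
Total external cost = ∫₀^{Q_m} (2.40 + 1.06Q) dQ = 2.40×23.2415 + ½×1.06×23.2415² = 342.0683.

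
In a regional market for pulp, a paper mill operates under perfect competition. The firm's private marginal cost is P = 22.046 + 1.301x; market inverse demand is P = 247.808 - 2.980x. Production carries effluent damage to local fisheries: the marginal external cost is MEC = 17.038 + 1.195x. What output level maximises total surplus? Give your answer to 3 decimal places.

x* = 38.116

Social marginal cost = private MC + MEC = 39.084 + 2.496x.
Set SMC = demand: 39.084 + 2.496x = 247.808 - 2.980x → x* = 38.1161.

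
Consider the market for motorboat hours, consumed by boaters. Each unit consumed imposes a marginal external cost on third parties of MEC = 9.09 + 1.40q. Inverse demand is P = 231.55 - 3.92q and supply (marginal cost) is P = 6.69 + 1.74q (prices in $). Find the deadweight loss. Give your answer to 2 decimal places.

Market equilibrium (private): 6.69 + 1.74q = 231.55 - 3.92q → q_m = 39.7279.
Social marginal benefit = demand − MEC = 222.46 - 5.32q.
Set SMB = MC: 222.46 - 5.32q = 6.69 + 1.74q → q* = 30.5623.
Between q* and q_m the wedge MC − SMB runs linearly from 0 to MEC(q_m), so the loss is a triangle.
DWL = ½ × 9.1656 × 64.7091 = 296.5489.

DWL = $296.55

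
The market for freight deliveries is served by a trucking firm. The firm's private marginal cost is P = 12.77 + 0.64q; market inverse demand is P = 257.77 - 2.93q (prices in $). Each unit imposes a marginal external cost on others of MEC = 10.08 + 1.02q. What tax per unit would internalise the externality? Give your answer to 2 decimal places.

Social marginal cost = private MC + MEC = 22.85 + 1.66q.
Set SMC = demand: 22.85 + 1.66q = 257.77 - 2.93q → q* = 51.1808.
The Pigouvian tax equals MEC at q*: 10.08 + 1.02×51.1808 = 62.2844.

tax = $62.28 per unit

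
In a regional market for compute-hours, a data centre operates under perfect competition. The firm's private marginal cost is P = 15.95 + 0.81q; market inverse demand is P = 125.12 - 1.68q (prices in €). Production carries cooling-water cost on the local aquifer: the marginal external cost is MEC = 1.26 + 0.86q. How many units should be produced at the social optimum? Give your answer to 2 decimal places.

Social marginal cost = private MC + MEC = 17.21 + 1.67q.
Set SMC = demand: 17.21 + 1.67q = 125.12 - 1.68q → q* = 32.2119.

q* = 32.21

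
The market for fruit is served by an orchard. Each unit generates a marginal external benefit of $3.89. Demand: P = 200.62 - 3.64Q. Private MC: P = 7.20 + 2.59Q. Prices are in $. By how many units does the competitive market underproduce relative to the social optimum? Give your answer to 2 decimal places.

Market equilibrium (private): 7.20 + 2.59Q = 200.62 - 3.64Q → Q_m = 31.0465.
Social marginal cost = private MC − MEB = 3.31 + 2.59Q.
Set SMC = demand: 3.31 + 2.59Q = 200.62 - 3.64Q → Q* = 31.6709.
Gap = |31.0465 − 31.6709| = 0.6244.

0.62 units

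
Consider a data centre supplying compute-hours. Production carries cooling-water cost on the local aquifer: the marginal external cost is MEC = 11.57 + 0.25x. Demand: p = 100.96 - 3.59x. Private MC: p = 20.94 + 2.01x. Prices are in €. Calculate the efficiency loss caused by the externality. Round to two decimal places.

DWL = €19.60

Market equilibrium (private): 20.94 + 2.01x = 100.96 - 3.59x → x_m = 14.2893.
Social marginal cost = private MC + MEC = 32.51 + 2.26x.
Set SMC = demand: 32.51 + 2.26x = 100.96 - 3.59x → x* = 11.7009.
The loss is the area between SMC and demand from x* to x_m; with linear curves that's a triangle of height MEC(x_m).
DWL = ½ × 2.5884 × 15.1423 = 19.5972.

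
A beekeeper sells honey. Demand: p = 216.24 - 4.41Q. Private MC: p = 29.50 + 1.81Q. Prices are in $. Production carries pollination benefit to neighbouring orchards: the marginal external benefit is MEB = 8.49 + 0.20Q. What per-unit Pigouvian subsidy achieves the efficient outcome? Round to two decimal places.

Social marginal cost = private MC − MEB = 21.01 + 1.61Q.
Set SMC = demand: 21.01 + 1.61Q = 216.24 - 4.41Q → Q* = 32.4302.
The Pigouvian subsidy equals MEB at Q*: 8.49 + 0.20×32.4302 = 14.9760.

subsidy = $14.98 per unit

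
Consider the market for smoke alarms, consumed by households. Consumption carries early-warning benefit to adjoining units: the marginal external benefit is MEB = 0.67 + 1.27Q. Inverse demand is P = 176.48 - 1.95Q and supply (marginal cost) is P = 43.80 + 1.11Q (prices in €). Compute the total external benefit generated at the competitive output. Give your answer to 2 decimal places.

€1222.88

Market equilibrium (private): 43.80 + 1.11Q = 176.48 - 1.95Q → Q_m = 43.3595.
Total external benefit = ∫₀^{Q_m} (0.67 + 1.27Q) dQ = 0.67×43.3595 + ½×1.27×43.3595² = 1222.8802.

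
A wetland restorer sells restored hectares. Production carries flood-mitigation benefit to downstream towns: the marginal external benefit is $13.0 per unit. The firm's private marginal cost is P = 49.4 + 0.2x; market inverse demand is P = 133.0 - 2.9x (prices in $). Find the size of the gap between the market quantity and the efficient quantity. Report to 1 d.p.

4.2 units

Market equilibrium (private): 49.4 + 0.2x = 133.0 - 2.9x → x_m = 26.9677.
Social marginal cost = private MC − MEB = 36.4 + 0.2x.
Set SMC = demand: 36.4 + 0.2x = 133.0 - 2.9x → x* = 31.1613.
Gap = |26.9677 − 31.1613| = 4.1936.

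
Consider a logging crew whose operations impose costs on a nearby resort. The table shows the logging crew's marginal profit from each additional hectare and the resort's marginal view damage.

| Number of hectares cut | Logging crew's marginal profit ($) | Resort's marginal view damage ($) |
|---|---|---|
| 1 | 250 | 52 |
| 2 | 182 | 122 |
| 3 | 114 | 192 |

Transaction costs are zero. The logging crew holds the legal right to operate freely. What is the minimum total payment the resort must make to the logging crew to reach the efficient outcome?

$114

Left alone the logging crew would choose level 3 (marginal profit stays positive).
Efficient level: k* = 2 (marginal profit ≥ marginal view damage through 2).
The resort must at least cover the logging crew's forgone profit from cutting 3→2: 114 = 114.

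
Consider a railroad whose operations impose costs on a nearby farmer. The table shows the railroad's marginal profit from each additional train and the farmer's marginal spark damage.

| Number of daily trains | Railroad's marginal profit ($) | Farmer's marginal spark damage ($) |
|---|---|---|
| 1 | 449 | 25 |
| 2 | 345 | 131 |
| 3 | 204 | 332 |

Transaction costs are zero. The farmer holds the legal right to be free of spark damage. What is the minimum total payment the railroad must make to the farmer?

$156

Efficient level: marginal profit ≥ marginal spark damage through level 2, so k* = 2.
With the farmer holding the right, the railroad must at least compensate total damage at k*: 25 + 131 = 156.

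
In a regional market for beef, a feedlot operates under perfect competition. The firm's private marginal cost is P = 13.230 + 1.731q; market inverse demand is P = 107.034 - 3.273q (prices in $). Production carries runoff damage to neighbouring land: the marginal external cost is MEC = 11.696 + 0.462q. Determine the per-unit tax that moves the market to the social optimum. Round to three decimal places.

tax = $18.636 per unit

Social marginal cost = private MC + MEC = 24.926 + 2.193q.
Set SMC = demand: 24.926 + 2.193q = 107.034 - 3.273q → q* = 15.0216.
The Pigouvian tax equals MEC at q*: 11.696 + 0.462×15.0216 = 18.6360.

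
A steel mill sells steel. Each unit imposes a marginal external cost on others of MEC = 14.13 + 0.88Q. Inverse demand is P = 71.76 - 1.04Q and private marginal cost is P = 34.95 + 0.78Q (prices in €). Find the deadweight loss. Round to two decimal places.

DWL = €188.78

Market equilibrium (private): 34.95 + 0.78Q = 71.76 - 1.04Q → Q_m = 20.2253.
Social marginal cost = private MC + MEC = 49.08 + 1.66Q.
Set SMC = demand: 49.08 + 1.66Q = 71.76 - 1.04Q → Q* = 8.4000.
Between Q* and Q_m the wedge SMC − demand runs linearly from 0 to MEC(Q_m), so the loss is a triangle.
DWL = ½ × 11.8253 × 31.9282 = 188.7803.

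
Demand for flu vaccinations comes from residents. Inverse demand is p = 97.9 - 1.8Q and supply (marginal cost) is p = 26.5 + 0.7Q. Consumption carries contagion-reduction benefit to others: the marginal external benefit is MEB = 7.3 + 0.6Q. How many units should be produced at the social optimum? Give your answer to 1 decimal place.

Social marginal benefit = demand + MEB = 105.2 - 1.2Q.
Set SMB = MC: 105.2 - 1.2Q = 26.5 + 0.7Q → Q* = 41.4211.

Q* = 41.4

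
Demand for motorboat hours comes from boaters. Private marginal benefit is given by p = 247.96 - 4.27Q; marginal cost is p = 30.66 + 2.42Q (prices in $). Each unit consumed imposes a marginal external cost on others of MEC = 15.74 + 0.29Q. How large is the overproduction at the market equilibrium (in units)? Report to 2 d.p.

3.60 units

Market equilibrium (private): 30.66 + 2.42Q = 247.96 - 4.27Q → Q_m = 32.4813.
Social marginal benefit = demand − MEC = 232.22 - 4.56Q.
Set SMB = MC: 232.22 - 4.56Q = 30.66 + 2.42Q → Q* = 28.8768.
Gap = |32.4813 − 28.8768| = 3.6045.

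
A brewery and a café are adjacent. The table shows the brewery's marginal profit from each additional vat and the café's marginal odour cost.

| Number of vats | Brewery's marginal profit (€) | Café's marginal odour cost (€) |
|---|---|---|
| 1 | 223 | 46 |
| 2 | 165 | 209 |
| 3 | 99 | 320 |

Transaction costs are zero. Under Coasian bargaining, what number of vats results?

1

Bargaining reaches the level where marginal profit last exceeds marginal odour cost.
That holds through level 1 (223 ≥ 46) but not at 2 (165 < 209).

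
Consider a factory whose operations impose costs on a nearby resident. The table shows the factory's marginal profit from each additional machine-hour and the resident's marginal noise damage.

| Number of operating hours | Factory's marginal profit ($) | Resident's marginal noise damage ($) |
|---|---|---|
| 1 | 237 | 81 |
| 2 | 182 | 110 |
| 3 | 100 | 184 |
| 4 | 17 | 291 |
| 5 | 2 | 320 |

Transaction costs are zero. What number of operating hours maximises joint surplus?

Bargaining reaches the level where marginal profit last exceeds marginal noise damage.
That holds through level 2 (182 ≥ 110) but not at 3 (100 < 184).

2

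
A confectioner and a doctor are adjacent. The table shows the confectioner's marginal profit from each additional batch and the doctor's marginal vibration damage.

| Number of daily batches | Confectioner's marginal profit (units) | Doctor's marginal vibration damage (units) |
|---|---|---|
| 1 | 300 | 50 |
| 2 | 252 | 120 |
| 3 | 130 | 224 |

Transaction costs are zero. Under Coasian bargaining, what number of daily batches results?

Bargaining reaches the level where marginal profit last exceeds marginal vibration damage.
That holds through level 2 (252 ≥ 120) but not at 3 (130 < 224).

2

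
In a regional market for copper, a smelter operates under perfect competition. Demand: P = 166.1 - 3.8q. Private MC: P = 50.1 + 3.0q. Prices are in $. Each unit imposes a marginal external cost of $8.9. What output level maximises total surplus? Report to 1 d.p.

q* = 15.8

Social marginal cost = private MC + MEC = 59.0 + 3.0q.
Set SMC = demand: 59.0 + 3.0q = 166.1 - 3.8q → q* = 15.7500.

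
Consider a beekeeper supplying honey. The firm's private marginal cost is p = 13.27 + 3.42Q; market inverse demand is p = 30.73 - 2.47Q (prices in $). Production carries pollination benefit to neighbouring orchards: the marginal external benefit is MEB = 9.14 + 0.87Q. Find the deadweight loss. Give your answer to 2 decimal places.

Market equilibrium (private): 13.27 + 3.42Q = 30.73 - 2.47Q → Q_m = 2.9643.
Social marginal cost = private MC − MEB = 4.13 + 2.55Q.
Set SMC = demand: 4.13 + 2.55Q = 30.73 - 2.47Q → Q* = 5.2988.
The welfare-loss triangle has base |Q_m − Q*| and height MEB(Q_m) (the vertical gap between SMC and demand is zero at Q* and MEB at Q_m).
DWL = ½ × 2.3345 × 11.7190 = 13.6790.

DWL = $13.68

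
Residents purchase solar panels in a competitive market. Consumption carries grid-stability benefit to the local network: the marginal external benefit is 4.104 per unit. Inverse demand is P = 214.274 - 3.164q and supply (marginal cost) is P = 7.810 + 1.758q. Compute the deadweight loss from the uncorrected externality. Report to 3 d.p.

Market equilibrium (private): 7.810 + 1.758q = 214.274 - 3.164q → q_m = 41.9472.
Social marginal benefit = demand + MEB = 218.378 - 3.164q.
Set SMB = MC: 218.378 - 3.164q = 7.810 + 1.758q → q* = 42.7810.
Between q* and q_m the wedge SMB − MC runs linearly from 0 to MEB(q_m), so the loss is a triangle.
DWL = ½ × 0.8338 × 4.1040 = 1.7110.

DWL = 1.711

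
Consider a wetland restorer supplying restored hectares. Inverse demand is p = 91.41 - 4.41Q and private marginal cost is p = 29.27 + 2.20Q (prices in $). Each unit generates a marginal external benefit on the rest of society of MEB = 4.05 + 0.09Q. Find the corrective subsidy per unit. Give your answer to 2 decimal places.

Social marginal cost = private MC − MEB = 25.22 + 2.11Q.
Set SMC = demand: 25.22 + 2.11Q = 91.41 - 4.41Q → Q* = 10.1518.
The Pigouvian subsidy equals MEB at Q*: 4.05 + 0.09×10.1518 = 4.9637.

subsidy = $4.96 per unit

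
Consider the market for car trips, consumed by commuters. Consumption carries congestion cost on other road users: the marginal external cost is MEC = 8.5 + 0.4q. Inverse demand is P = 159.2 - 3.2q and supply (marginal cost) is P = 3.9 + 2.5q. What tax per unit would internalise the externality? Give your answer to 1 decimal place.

Social marginal benefit = demand − MEC = 150.7 - 3.6q.
Set SMB = MC: 150.7 - 3.6q = 3.9 + 2.5q → q* = 24.0656.
The Pigouvian tax equals MEC at q*: 8.5 + 0.4×24.0656 = 18.1262.

tax = 18.1 per unit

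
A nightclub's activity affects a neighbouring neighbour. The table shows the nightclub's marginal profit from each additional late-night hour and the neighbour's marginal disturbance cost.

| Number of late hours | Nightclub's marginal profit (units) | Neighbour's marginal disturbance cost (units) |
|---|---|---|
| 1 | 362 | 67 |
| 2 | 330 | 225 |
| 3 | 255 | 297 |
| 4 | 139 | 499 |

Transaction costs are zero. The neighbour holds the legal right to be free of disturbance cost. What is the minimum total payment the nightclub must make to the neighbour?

292

Efficient level: marginal profit ≥ marginal disturbance cost through level 2, so k* = 2.
With the neighbour holding the right, the nightclub must at least compensate total damage at k*: 67 + 225 = 292.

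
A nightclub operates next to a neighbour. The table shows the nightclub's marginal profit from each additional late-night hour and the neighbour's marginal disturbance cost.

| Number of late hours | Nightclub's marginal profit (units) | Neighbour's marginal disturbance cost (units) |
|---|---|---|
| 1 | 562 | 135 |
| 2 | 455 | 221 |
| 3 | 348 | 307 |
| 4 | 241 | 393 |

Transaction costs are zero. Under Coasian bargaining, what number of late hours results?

Bargaining reaches the level where marginal profit last exceeds marginal disturbance cost.
That holds through level 3 (348 ≥ 307) but not at 4 (241 < 393).

3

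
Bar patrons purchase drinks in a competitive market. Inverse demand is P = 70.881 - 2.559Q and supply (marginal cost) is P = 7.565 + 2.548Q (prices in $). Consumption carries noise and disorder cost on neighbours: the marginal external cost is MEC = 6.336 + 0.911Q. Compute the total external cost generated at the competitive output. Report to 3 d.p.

Market equilibrium (private): 7.565 + 2.548Q = 70.881 - 2.559Q → Q_m = 12.3979.
Total external cost = ∫₀^{Q_m} (6.336 + 0.911Q) dQ = 6.336×12.3979 + ½×0.911×12.3979² = 148.5671.

$148.567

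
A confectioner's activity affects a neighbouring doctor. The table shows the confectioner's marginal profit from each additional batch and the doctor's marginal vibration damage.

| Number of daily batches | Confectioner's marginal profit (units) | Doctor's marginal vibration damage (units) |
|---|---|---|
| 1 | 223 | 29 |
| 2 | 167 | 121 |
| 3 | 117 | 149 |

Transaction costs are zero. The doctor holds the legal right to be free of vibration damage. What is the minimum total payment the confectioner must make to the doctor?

Efficient level: marginal profit ≥ marginal vibration damage through level 2, so k* = 2.
With the doctor holding the right, the confectioner must at least compensate total damage at k*: 29 + 121 = 150.

150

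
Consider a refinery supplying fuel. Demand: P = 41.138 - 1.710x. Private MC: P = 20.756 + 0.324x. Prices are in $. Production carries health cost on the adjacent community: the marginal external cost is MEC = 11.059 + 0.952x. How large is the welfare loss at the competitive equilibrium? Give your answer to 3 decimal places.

DWL = $71.049

Market equilibrium (private): 20.756 + 0.324x = 41.138 - 1.710x → x_m = 10.0206.
Social marginal cost = private MC + MEC = 31.815 + 1.276x.
Set SMC = demand: 31.815 + 1.276x = 41.138 - 1.710x → x* = 3.1222.
Between x* and x_m the wedge SMC − demand runs linearly from 0 to MEC(x_m), so the loss is a triangle.
DWL = ½ × 6.8984 × 20.5987 = 71.0490.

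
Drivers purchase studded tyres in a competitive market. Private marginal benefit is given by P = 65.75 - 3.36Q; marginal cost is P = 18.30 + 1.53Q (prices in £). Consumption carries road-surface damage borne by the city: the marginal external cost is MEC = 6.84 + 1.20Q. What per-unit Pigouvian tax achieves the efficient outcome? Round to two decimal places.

tax = £14.84 per unit

Social marginal benefit = demand − MEC = 58.91 - 4.56Q.
Set SMB = MC: 58.91 - 4.56Q = 18.30 + 1.53Q → Q* = 6.6683.
The Pigouvian tax equals MEC at Q*: 6.84 + 1.20×6.6683 = 14.8420.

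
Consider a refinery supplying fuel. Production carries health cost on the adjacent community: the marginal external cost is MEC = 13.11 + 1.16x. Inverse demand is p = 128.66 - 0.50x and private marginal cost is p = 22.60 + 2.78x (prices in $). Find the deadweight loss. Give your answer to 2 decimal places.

DWL = $288.55

Market equilibrium (private): 22.60 + 2.78x = 128.66 - 0.50x → x_m = 32.3354.
Social marginal cost = private MC + MEC = 35.71 + 3.94x.
Set SMC = demand: 35.71 + 3.94x = 128.66 - 0.50x → x* = 20.9347.
Height of the DWL triangle at x_m is SMC(x_m) − demand(x_m) = MEC(x_m) = 50.6190.
DWL = ½ × 11.4007 × 50.6190 = 288.5460.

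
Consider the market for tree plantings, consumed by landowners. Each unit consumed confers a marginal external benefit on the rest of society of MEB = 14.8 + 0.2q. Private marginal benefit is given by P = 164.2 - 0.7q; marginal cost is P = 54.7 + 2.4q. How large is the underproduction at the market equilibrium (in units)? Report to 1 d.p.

Market equilibrium (private): 54.7 + 2.4q = 164.2 - 0.7q → q_m = 35.3226.
Social marginal benefit = demand + MEB = 179.0 - 0.5q.
Set SMB = MC: 179.0 - 0.5q = 54.7 + 2.4q → q* = 42.8621.
Gap = |35.3226 − 42.8621| = 7.5395.

7.5 units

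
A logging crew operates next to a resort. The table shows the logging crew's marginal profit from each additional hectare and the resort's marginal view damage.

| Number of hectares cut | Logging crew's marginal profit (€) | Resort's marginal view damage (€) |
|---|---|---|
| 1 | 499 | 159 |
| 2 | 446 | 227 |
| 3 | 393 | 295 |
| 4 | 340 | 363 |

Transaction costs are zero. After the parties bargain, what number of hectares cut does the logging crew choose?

Bargaining reaches the level where marginal profit last exceeds marginal view damage.
That holds through level 3 (393 ≥ 295) but not at 4 (340 < 363).

3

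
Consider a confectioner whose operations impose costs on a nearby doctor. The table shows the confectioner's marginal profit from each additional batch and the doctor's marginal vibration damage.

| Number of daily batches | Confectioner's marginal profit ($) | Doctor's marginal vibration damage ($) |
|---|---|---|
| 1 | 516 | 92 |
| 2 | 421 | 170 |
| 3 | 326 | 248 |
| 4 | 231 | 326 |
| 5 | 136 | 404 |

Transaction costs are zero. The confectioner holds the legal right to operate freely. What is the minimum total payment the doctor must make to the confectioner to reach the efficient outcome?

Left alone the confectioner would choose level 5 (marginal profit stays positive).
Efficient level: k* = 3 (marginal profit ≥ marginal vibration damage through 3).
The doctor must at least cover the confectioner's forgone profit from cutting 5→3: 231 + 136 = 367.

$367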